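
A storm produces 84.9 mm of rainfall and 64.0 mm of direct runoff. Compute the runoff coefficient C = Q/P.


The runoff coefficient C = runoff depth / rainfall depth.
C = 64.0 / 84.9
  = 0.7538.

0.7538


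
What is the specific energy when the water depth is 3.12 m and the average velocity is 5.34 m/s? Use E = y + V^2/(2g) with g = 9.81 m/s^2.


Specific energy E = y + V^2/(2g).
Velocity head = V^2/(2g) = 5.34^2 / (2*9.81) = 28.5156 / 19.62 = 1.4534 m.
E = 3.12 + 1.4534 = 4.5734 m.

4.5734


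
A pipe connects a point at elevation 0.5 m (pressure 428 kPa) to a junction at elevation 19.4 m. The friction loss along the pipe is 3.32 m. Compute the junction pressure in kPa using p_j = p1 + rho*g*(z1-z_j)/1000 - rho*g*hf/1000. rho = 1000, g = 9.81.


Junction pressure: p_j = p1 + rho*g*(z1 - z_j)/1000 - rho*g*hf/1000.
Elevation term = 1000*9.81*(0.5 - 19.4)/1000 = -185.409 kPa.
Friction term = 1000*9.81*3.32/1000 = 32.569 kPa.
p_j = 428 + -185.409 - 32.569 = 210.02 kPa.

210.02


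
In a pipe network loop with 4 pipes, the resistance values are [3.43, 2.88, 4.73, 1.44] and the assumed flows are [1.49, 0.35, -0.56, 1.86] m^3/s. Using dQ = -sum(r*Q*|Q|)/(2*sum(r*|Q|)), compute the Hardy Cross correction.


Numerator terms (r*Q*|Q|): 3.43*1.49*|1.49| = 7.6149; 2.88*0.35*|0.35| = 0.3528; 4.73*-0.56*|-0.56| = -1.4833; 1.44*1.86*|1.86| = 4.9818.
Sum of numerator = 11.4662.
Denominator terms (r*|Q|): 3.43*|1.49| = 5.1107; 2.88*|0.35| = 1.008; 4.73*|-0.56| = 2.6488; 1.44*|1.86| = 2.6784.
2 * sum of denominator = 2 * 11.4459 = 22.8918.
dQ = -11.4662 / 22.8918 = -0.5009 m^3/s.

-0.5009


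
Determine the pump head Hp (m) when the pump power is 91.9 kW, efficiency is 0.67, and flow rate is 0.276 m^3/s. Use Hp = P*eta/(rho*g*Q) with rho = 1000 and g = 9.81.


Pump head formula: Hp = P * eta / (rho * g * Q).
Numerator: P * eta = 91.9 * 1000 * 0.67 = 61573.0 W.
Denominator: rho * g * Q = 1000 * 9.81 * 0.276 = 2707.56.
Hp = 61573.0 / 2707.56 = 22.74 m.

22.74


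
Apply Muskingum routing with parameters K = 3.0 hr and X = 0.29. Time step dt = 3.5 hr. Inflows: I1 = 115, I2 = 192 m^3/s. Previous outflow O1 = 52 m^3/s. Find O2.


Muskingum coefficients:
denom = 2*K*(1-X) + dt = 2*3.0*(1-0.29) + 3.5 = 7.76.
C0 = (dt - 2*K*X)/denom = (3.5 - 2*3.0*0.29)/7.76 = 0.2268.
C1 = (dt + 2*K*X)/denom = (3.5 + 2*3.0*0.29)/7.76 = 0.6753.
C2 = (2*K*(1-X) - dt)/denom = 0.0979.
O2 = C0*I2 + C1*I1 + C2*O1
   = 0.2268*192 + 0.6753*115 + 0.0979*52
   = 126.29 m^3/s.

126.29


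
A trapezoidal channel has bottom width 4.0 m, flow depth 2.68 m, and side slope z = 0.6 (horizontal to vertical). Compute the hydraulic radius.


For a trapezoidal section with side slope z:
A = (b + z*y)*y = (4.0 + 0.6*2.68)*2.68 = 15.029 m^2.
P = b + 2*y*sqrt(1 + z^2) = 4.0 + 2*2.68*sqrt(1 + 0.6^2) = 10.251 m.
R = A/P = 15.029 / 10.251 = 1.4662 m.

1.4662


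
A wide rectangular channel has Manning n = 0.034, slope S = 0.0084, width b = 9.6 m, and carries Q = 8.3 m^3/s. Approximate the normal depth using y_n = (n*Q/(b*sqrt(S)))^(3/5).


We use the wide-channel approximation y_n = (n*Q/(b*sqrt(S)))^(3/5).
sqrt(S) = sqrt(0.0084) = 0.091652.
Numerator: n*Q = 0.034 * 8.3 = 0.2822.
Denominator: b*sqrt(S) = 9.6 * 0.091652 = 0.879859.
arg = 0.3207.
y_n = 0.3207^(3/5) = 0.5055 m.

0.5055


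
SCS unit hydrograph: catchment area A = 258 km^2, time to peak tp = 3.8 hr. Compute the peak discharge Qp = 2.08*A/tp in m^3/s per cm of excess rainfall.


SCS formula: Qp = 2.08 * A / tp.
Qp = 2.08 * 258 / 3.8
   = 536.64 / 3.8
   = 141.22 m^3/s per cm.

141.22


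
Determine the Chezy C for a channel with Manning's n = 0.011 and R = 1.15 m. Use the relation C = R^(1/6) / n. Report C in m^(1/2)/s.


The Chezy coefficient relates to Manning's n through C = R^(1/6) / n.
R^(1/6) = 1.15^(1/6) = 1.023567.
C = 1.023567 / 0.011 = 93.05 m^(1/2)/s.

93.05


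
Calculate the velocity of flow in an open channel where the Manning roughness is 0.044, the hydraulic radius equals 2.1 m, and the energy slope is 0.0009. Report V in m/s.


Manning's equation gives V = (1/n) * R^(2/3) * S^(1/2).
First, compute R^(2/3) = 2.1^(2/3) = 1.6399.
Next, S^(1/2) = 0.0009^(1/2) = 0.03.
Then 1/n = 1/0.044 = 22.73.
V = 22.73 * 1.6399 * 0.03 = 1.1181 m/s.

1.1181


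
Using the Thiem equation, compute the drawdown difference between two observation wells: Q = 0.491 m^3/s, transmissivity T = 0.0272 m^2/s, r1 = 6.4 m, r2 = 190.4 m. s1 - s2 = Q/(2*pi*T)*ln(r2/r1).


Thiem equation: s1 - s2 = Q/(2*pi*T) * ln(r2/r1).
ln(r2/r1) = ln(190.4/6.4) = 3.3928.
Q/(2*pi*T) = 0.491 / (2*pi*0.0272) = 0.491 / 0.1709 = 2.873.
s1 - s2 = 2.873 * 3.3928 = 9.7475 m.

9.7475


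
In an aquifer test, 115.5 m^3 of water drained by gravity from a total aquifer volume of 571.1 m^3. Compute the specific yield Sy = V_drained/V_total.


Specific yield Sy = Volume drained / Total volume.
Sy = 115.5 / 571.1
   = 0.2022.

0.2022


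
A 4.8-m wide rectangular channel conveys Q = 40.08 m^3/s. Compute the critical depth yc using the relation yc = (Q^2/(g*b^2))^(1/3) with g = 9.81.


Using yc = (Q^2 / (g * b^2))^(1/3):
Q^2 = 40.08^2 = 1606.41.
g * b^2 = 9.81 * 4.8^2 = 9.81 * 23.04 = 226.02.
Q^2 / (g*b^2) = 1606.41 / 226.02 = 7.1074.
yc = 7.1074^(1/3) = 1.9227 m.

1.9227


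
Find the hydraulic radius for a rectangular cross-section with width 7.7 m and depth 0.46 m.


For a rectangular section:
Flow area A = b * y = 7.7 * 0.46 = 3.54 m^2.
Wetted perimeter P = b + 2y = 7.7 + 2*0.46 = 8.62 m.
Hydraulic radius R = A/P = 3.54 / 8.62 = 0.4109 m.

0.4109


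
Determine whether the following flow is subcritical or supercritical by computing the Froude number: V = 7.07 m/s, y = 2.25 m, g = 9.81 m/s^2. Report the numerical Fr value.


The Froude number is defined as Fr = V / sqrt(g*y).
g*y = 9.81 * 2.25 = 22.0725.
sqrt(g*y) = sqrt(22.0725) = 4.6981.
Fr = 7.07 / 4.6981 = 1.5049.
Since Fr > 1, the flow is supercritical.

1.5049


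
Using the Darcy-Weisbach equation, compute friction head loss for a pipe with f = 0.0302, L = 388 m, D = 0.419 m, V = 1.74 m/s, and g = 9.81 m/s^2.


Darcy-Weisbach equation: h_f = f * (L/D) * V^2/(2g).
f * L/D = 0.0302 * 388/0.419 = 27.9656.
V^2/(2g) = 1.74^2 / (2*9.81) = 3.0276 / 19.62 = 0.1543 m.
h_f = 27.9656 * 0.1543 = 4.315 m.

4.315


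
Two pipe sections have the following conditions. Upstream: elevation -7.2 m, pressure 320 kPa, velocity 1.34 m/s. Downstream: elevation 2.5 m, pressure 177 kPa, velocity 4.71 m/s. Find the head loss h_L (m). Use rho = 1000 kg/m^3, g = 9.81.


Total head at each section: H = z + p/(rho*g) + V^2/(2g).
H1 = -7.2 + 320*1000/(1000*9.81) + 1.34^2/(2*9.81)
   = -7.2 + 32.62 + 0.0915
   = 25.511 m.
H2 = 2.5 + 177*1000/(1000*9.81) + 4.71^2/(2*9.81)
   = 2.5 + 18.043 + 1.1307
   = 21.674 m.
h_L = H1 - H2 = 25.511 - 21.674 = 3.838 m.

3.838


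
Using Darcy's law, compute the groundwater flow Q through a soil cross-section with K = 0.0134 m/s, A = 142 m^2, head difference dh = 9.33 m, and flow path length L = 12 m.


Darcy's law: Q = K * A * i, where i = dh/L.
Hydraulic gradient i = 9.33 / 12 = 0.7775.
Q = 0.0134 * 142 * 0.7775
  = 1.4794 m^3/s.

1.4794


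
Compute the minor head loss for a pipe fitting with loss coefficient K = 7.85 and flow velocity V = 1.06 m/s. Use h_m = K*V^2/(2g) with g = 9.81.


Minor loss formula: h_m = K * V^2/(2g).
V^2 = 1.06^2 = 1.1236.
V^2/(2g) = 1.1236 / 19.62 = 0.0573 m.
h_m = 7.85 * 0.0573 = 0.4496 m.

0.4496


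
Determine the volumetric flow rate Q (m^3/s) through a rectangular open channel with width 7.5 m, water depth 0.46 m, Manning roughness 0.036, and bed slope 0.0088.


For a rectangular channel, the cross-sectional area A = b * y = 7.5 * 0.46 = 3.45 m^2.
The wetted perimeter P = b + 2y = 7.5 + 2*0.46 = 8.42 m.
Hydraulic radius R = A/P = 3.45/8.42 = 0.4097 m.
Velocity V = (1/n)*R^(2/3)*S^(1/2) = (1/0.036)*0.4097^(2/3)*0.0088^(1/2) = 1.4375 m/s.
Discharge Q = A * V = 3.45 * 1.4375 = 4.959 m^3/s.

4.959


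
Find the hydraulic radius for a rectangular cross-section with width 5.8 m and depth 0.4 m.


For a rectangular section:
Flow area A = b * y = 5.8 * 0.4 = 2.32 m^2.
Wetted perimeter P = b + 2y = 5.8 + 2*0.4 = 6.6 m.
Hydraulic radius R = A/P = 2.32 / 6.6 = 0.3515 m.

0.3515


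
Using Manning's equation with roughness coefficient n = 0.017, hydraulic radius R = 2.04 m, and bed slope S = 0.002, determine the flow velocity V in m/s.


Manning's equation gives V = (1/n) * R^(2/3) * S^(1/2).
First, compute R^(2/3) = 2.04^(2/3) = 1.6085.
Next, S^(1/2) = 0.002^(1/2) = 0.044721.
Then 1/n = 1/0.017 = 58.82.
V = 58.82 * 1.6085 * 0.044721 = 4.2314 m/s.

4.2314


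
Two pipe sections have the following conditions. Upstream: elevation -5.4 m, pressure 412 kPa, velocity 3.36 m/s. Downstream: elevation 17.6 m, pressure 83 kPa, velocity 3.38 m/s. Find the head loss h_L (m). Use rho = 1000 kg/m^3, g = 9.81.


Total head at each section: H = z + p/(rho*g) + V^2/(2g).
H1 = -5.4 + 412*1000/(1000*9.81) + 3.36^2/(2*9.81)
   = -5.4 + 41.998 + 0.5754
   = 37.173 m.
H2 = 17.6 + 83*1000/(1000*9.81) + 3.38^2/(2*9.81)
   = 17.6 + 8.461 + 0.5823
   = 26.643 m.
h_L = H1 - H2 = 37.173 - 26.643 = 10.53 m.

10.53


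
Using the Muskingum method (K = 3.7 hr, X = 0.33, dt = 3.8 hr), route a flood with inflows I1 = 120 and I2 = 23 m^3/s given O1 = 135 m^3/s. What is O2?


Muskingum coefficients:
denom = 2*K*(1-X) + dt = 2*3.7*(1-0.33) + 3.8 = 8.758.
C0 = (dt - 2*K*X)/denom = (3.8 - 2*3.7*0.33)/8.758 = 0.1551.
C1 = (dt + 2*K*X)/denom = (3.8 + 2*3.7*0.33)/8.758 = 0.7127.
C2 = (2*K*(1-X) - dt)/denom = 0.1322.
O2 = C0*I2 + C1*I1 + C2*O1
   = 0.1551*23 + 0.7127*120 + 0.1322*135
   = 106.94 m^3/s.

106.94


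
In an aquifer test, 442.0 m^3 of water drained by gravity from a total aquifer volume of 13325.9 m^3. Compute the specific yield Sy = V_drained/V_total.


Specific yield Sy = Volume drained / Total volume.
Sy = 442.0 / 13325.9
   = 0.0332.

0.0332


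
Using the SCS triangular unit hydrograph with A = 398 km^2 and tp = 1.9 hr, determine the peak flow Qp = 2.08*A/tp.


SCS formula: Qp = 2.08 * A / tp.
Qp = 2.08 * 398 / 1.9
   = 827.84 / 1.9
   = 435.71 m^3/s per cm.

435.71


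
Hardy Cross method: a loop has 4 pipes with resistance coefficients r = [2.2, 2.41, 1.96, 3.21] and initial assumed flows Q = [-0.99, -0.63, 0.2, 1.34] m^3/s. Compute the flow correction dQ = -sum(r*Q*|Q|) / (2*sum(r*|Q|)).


Numerator terms (r*Q*|Q|): 2.2*-0.99*|-0.99| = -2.1562; 2.41*-0.63*|-0.63| = -0.9565; 1.96*0.2*|0.2| = 0.0784; 3.21*1.34*|1.34| = 5.7639.
Sum of numerator = 2.7295.
Denominator terms (r*|Q|): 2.2*|-0.99| = 2.178; 2.41*|-0.63| = 1.5183; 1.96*|0.2| = 0.392; 3.21*|1.34| = 4.3014.
2 * sum of denominator = 2 * 8.3897 = 16.7794.
dQ = -2.7295 / 16.7794 = -0.1627 m^3/s.

-0.1627


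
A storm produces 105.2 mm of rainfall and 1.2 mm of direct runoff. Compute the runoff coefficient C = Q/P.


The runoff coefficient C = runoff depth / rainfall depth.
C = 1.2 / 105.2
  = 0.0114.

0.0114


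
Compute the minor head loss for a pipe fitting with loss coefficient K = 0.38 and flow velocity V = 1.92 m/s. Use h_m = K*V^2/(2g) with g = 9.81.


Minor loss formula: h_m = K * V^2/(2g).
V^2 = 1.92^2 = 3.6864.
V^2/(2g) = 3.6864 / 19.62 = 0.1879 m.
h_m = 0.38 * 0.1879 = 0.0714 m.

0.0714


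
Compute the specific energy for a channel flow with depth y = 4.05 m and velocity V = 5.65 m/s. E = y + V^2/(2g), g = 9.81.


Specific energy E = y + V^2/(2g).
Velocity head = V^2/(2g) = 5.65^2 / (2*9.81) = 31.9225 / 19.62 = 1.627 m.
E = 4.05 + 1.627 = 5.677 m.

5.677


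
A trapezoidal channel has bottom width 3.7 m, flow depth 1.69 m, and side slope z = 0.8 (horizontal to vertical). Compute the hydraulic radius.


For a trapezoidal section with side slope z:
A = (b + z*y)*y = (3.7 + 0.8*1.69)*1.69 = 8.538 m^2.
P = b + 2*y*sqrt(1 + z^2) = 3.7 + 2*1.69*sqrt(1 + 0.8^2) = 8.029 m.
R = A/P = 8.538 / 8.029 = 1.0634 m.

1.0634


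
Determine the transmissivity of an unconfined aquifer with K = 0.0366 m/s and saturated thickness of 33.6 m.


Transmissivity is defined as T = K * h.
T = 0.0366 * 33.6
  = 1.2298 m^2/s.

1.2298


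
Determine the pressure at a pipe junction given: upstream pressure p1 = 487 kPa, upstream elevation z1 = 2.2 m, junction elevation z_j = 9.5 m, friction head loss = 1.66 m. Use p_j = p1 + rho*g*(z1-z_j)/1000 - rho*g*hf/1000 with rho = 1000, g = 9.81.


Junction pressure: p_j = p1 + rho*g*(z1 - z_j)/1000 - rho*g*hf/1000.
Elevation term = 1000*9.81*(2.2 - 9.5)/1000 = -71.613 kPa.
Friction term = 1000*9.81*1.66/1000 = 16.285 kPa.
p_j = 487 + -71.613 - 16.285 = 399.1 kPa.

399.1


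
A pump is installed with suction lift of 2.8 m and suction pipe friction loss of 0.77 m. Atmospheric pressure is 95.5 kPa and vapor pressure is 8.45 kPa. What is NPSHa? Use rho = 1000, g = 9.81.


NPSHa = p_atm/(rho*g) - z_s - hf_s - p_vap/(rho*g).
p_atm/(rho*g) = 95.5*1000 / (1000*9.81) = 9.735 m.
p_vap/(rho*g) = 8.45*1000 / (1000*9.81) = 0.861 m.
NPSHa = 9.735 - 2.8 - 0.77 - 0.861
      = 5.3 m.

5.3


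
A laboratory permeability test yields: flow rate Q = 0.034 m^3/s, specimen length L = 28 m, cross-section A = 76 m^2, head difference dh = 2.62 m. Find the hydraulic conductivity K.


From K = Q*L / (A*dh):
Numerator: Q*L = 0.034 * 28 = 0.952.
Denominator: A*dh = 76 * 2.62 = 199.12.
K = 0.952 / 199.12 = 0.004781 m/s.

0.004781


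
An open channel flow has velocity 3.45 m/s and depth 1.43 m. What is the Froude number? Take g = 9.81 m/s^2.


The Froude number is defined as Fr = V / sqrt(g*y).
g*y = 9.81 * 1.43 = 14.0283.
sqrt(g*y) = sqrt(14.0283) = 3.7454.
Fr = 3.45 / 3.7454 = 0.9211.

0.9211


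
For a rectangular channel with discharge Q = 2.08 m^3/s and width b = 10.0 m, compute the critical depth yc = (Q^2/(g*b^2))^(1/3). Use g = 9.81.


Using yc = (Q^2 / (g * b^2))^(1/3):
Q^2 = 2.08^2 = 4.33.
g * b^2 = 9.81 * 10.0^2 = 9.81 * 100.0 = 981.0.
Q^2 / (g*b^2) = 4.33 / 981.0 = 0.0044.
yc = 0.0044^(1/3) = 0.164 m.

0.164


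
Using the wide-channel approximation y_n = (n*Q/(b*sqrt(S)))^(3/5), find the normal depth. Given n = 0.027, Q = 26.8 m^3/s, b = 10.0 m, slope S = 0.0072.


We use the wide-channel approximation y_n = (n*Q/(b*sqrt(S)))^(3/5).
sqrt(S) = sqrt(0.0072) = 0.084853.
Numerator: n*Q = 0.027 * 26.8 = 0.7236.
Denominator: b*sqrt(S) = 10.0 * 0.084853 = 0.84853.
arg = 0.8528.
y_n = 0.8528^(3/5) = 0.9089 m.

0.9089


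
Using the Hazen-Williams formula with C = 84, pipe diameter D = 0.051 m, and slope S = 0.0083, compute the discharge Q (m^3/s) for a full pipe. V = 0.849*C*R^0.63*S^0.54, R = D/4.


For a full circular pipe, R = D/4 = 0.051/4 = 0.0127 m.
V = 0.849 * 84 * 0.0127^0.63 * 0.0083^0.54
  = 0.849 * 84 * 0.064043 * 0.075215
  = 0.3435 m/s.
Pipe area A = pi*D^2/4 = pi*0.051^2/4 = 0.002 m^2.
Q = A * V = 0.002 * 0.3435 = 0.0007 m^3/s.

0.0007


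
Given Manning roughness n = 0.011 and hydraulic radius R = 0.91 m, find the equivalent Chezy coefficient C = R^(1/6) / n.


The Chezy coefficient relates to Manning's n through C = R^(1/6) / n.
R^(1/6) = 0.91^(1/6) = 0.984404.
C = 0.984404 / 0.011 = 89.49 m^(1/2)/s.

89.49


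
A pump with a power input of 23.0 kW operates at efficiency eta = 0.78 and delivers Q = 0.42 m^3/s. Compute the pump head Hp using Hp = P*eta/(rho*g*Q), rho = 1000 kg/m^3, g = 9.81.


Pump head formula: Hp = P * eta / (rho * g * Q).
Numerator: P * eta = 23.0 * 1000 * 0.78 = 17940.0 W.
Denominator: rho * g * Q = 1000 * 9.81 * 0.42 = 4120.2.
Hp = 17940.0 / 4120.2 = 4.35 m.

4.35


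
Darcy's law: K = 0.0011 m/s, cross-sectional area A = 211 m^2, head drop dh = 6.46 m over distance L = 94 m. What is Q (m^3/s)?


Darcy's law: Q = K * A * i, where i = dh/L.
Hydraulic gradient i = 6.46 / 94 = 0.068723.
Q = 0.0011 * 211 * 0.068723
  = 0.016 m^3/s.

0.016


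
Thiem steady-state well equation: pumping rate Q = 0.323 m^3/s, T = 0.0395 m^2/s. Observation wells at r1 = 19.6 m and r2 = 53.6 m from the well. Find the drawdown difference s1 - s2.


Thiem equation: s1 - s2 = Q/(2*pi*T) * ln(r2/r1).
ln(r2/r1) = ln(53.6/19.6) = 1.006.
Q/(2*pi*T) = 0.323 / (2*pi*0.0395) = 0.323 / 0.2482 = 1.3014.
s1 - s2 = 1.3014 * 1.006 = 1.3093 m.

1.3093


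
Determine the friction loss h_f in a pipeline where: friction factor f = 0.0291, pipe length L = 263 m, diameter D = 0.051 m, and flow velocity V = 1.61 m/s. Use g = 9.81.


Darcy-Weisbach equation: h_f = f * (L/D) * V^2/(2g).
f * L/D = 0.0291 * 263/0.051 = 150.0647.
V^2/(2g) = 1.61^2 / (2*9.81) = 2.5921 / 19.62 = 0.1321 m.
h_f = 150.0647 * 0.1321 = 19.826 m.

19.826


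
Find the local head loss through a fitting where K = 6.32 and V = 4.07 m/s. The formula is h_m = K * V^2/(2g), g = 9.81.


Minor loss formula: h_m = K * V^2/(2g).
V^2 = 4.07^2 = 16.5649.
V^2/(2g) = 16.5649 / 19.62 = 0.8443 m.
h_m = 6.32 * 0.8443 = 5.3359 m.

5.3359


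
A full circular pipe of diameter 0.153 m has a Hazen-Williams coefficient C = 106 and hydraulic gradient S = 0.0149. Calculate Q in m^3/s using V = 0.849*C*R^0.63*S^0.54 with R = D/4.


For a full circular pipe, R = D/4 = 0.153/4 = 0.0382 m.
V = 0.849 * 106 * 0.0382^0.63 * 0.0149^0.54
  = 0.849 * 106 * 0.127955 * 0.103162
  = 1.1879 m/s.
Pipe area A = pi*D^2/4 = pi*0.153^2/4 = 0.0184 m^2.
Q = A * V = 0.0184 * 1.1879 = 0.0218 m^3/s.

0.0218


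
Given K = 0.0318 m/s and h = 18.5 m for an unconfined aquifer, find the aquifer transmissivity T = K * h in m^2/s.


Transmissivity is defined as T = K * h.
T = 0.0318 * 18.5
  = 0.5883 m^2/s.

0.5883


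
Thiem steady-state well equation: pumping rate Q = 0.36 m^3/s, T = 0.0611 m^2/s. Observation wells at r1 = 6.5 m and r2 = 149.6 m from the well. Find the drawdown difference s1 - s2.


Thiem equation: s1 - s2 = Q/(2*pi*T) * ln(r2/r1).
ln(r2/r1) = ln(149.6/6.5) = 3.1362.
Q/(2*pi*T) = 0.36 / (2*pi*0.0611) = 0.36 / 0.3839 = 0.9377.
s1 - s2 = 0.9377 * 3.1362 = 2.9409 m.

2.9409


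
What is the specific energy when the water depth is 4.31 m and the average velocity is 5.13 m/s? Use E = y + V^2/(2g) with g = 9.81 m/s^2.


Specific energy E = y + V^2/(2g).
Velocity head = V^2/(2g) = 5.13^2 / (2*9.81) = 26.3169 / 19.62 = 1.3413 m.
E = 4.31 + 1.3413 = 5.6513 m.

5.6513


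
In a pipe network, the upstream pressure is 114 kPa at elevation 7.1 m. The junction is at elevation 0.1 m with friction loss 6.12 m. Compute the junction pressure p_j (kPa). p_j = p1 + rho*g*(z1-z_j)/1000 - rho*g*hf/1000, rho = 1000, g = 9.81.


Junction pressure: p_j = p1 + rho*g*(z1 - z_j)/1000 - rho*g*hf/1000.
Elevation term = 1000*9.81*(7.1 - 0.1)/1000 = 68.67 kPa.
Friction term = 1000*9.81*6.12/1000 = 60.037 kPa.
p_j = 114 + 68.67 - 60.037 = 122.63 kPa.

122.63


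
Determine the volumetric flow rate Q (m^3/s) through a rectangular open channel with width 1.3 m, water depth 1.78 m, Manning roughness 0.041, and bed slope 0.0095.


For a rectangular channel, the cross-sectional area A = b * y = 1.3 * 1.78 = 2.31 m^2.
The wetted perimeter P = b + 2y = 1.3 + 2*1.78 = 4.86 m.
Hydraulic radius R = A/P = 2.31/4.86 = 0.4761 m.
Velocity V = (1/n)*R^(2/3)*S^(1/2) = (1/0.041)*0.4761^(2/3)*0.0095^(1/2) = 1.4495 m/s.
Discharge Q = A * V = 2.31 * 1.4495 = 3.354 m^3/s.

3.354


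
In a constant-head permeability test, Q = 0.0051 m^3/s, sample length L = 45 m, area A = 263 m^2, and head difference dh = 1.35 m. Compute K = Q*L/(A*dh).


From K = Q*L / (A*dh):
Numerator: Q*L = 0.0051 * 45 = 0.2295.
Denominator: A*dh = 263 * 1.35 = 355.05.
K = 0.2295 / 355.05 = 0.000646 m/s.

0.000646


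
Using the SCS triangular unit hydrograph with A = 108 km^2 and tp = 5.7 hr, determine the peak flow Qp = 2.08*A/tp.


SCS formula: Qp = 2.08 * A / tp.
Qp = 2.08 * 108 / 5.7
   = 224.64 / 5.7
   = 39.41 m^3/s per cm.

39.41


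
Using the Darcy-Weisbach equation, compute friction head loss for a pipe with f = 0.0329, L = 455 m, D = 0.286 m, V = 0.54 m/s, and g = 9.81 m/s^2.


Darcy-Weisbach equation: h_f = f * (L/D) * V^2/(2g).
f * L/D = 0.0329 * 455/0.286 = 52.3409.
V^2/(2g) = 0.54^2 / (2*9.81) = 0.2916 / 19.62 = 0.0149 m.
h_f = 52.3409 * 0.0149 = 0.778 m.

0.778


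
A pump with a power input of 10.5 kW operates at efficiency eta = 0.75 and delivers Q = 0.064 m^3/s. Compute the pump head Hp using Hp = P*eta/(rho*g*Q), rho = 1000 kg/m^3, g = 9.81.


Pump head formula: Hp = P * eta / (rho * g * Q).
Numerator: P * eta = 10.5 * 1000 * 0.75 = 7875.0 W.
Denominator: rho * g * Q = 1000 * 9.81 * 0.064 = 627.84.
Hp = 7875.0 / 627.84 = 12.54 m.

12.54


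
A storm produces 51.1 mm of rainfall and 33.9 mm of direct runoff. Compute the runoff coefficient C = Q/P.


The runoff coefficient C = runoff depth / rainfall depth.
C = 33.9 / 51.1
  = 0.6634.

0.6634


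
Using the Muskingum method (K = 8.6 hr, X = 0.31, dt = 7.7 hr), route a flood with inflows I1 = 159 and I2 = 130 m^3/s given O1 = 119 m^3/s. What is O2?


Muskingum coefficients:
denom = 2*K*(1-X) + dt = 2*8.6*(1-0.31) + 7.7 = 19.568.
C0 = (dt - 2*K*X)/denom = (7.7 - 2*8.6*0.31)/19.568 = 0.121.
C1 = (dt + 2*K*X)/denom = (7.7 + 2*8.6*0.31)/19.568 = 0.666.
C2 = (2*K*(1-X) - dt)/denom = 0.213.
O2 = C0*I2 + C1*I1 + C2*O1
   = 0.121*130 + 0.666*159 + 0.213*119
   = 146.97 m^3/s.

146.97


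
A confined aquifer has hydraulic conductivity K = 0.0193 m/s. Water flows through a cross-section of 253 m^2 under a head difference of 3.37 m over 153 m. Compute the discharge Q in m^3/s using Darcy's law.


Darcy's law: Q = K * A * i, where i = dh/L.
Hydraulic gradient i = 3.37 / 153 = 0.022026.
Q = 0.0193 * 253 * 0.022026
  = 0.1076 m^3/s.

0.1076


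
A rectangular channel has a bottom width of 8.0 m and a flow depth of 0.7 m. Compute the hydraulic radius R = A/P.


For a rectangular section:
Flow area A = b * y = 8.0 * 0.7 = 5.6 m^2.
Wetted perimeter P = b + 2y = 8.0 + 2*0.7 = 9.4 m.
Hydraulic radius R = A/P = 5.6 / 9.4 = 0.5957 m.

0.5957


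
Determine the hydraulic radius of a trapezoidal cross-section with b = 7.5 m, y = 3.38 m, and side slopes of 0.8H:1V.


For a trapezoidal section with side slope z:
A = (b + z*y)*y = (7.5 + 0.8*3.38)*3.38 = 34.49 m^2.
P = b + 2*y*sqrt(1 + z^2) = 7.5 + 2*3.38*sqrt(1 + 0.8^2) = 16.157 m.
R = A/P = 34.49 / 16.157 = 2.1346 m.

2.1346


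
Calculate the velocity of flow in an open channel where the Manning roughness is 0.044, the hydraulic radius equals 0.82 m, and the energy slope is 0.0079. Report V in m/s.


Manning's equation gives V = (1/n) * R^(2/3) * S^(1/2).
First, compute R^(2/3) = 0.82^(2/3) = 0.8761.
Next, S^(1/2) = 0.0079^(1/2) = 0.088882.
Then 1/n = 1/0.044 = 22.73.
V = 22.73 * 0.8761 * 0.088882 = 1.7697 m/s.

1.7697


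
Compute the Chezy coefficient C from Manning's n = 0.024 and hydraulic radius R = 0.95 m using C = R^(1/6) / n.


The Chezy coefficient relates to Manning's n through C = R^(1/6) / n.
R^(1/6) = 0.95^(1/6) = 0.991488.
C = 0.991488 / 0.024 = 41.31 m^(1/2)/s.

41.31


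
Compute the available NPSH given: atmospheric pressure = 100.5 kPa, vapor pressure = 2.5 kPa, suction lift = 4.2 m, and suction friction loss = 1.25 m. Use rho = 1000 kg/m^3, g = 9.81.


NPSHa = p_atm/(rho*g) - z_s - hf_s - p_vap/(rho*g).
p_atm/(rho*g) = 100.5*1000 / (1000*9.81) = 10.245 m.
p_vap/(rho*g) = 2.5*1000 / (1000*9.81) = 0.255 m.
NPSHa = 10.245 - 4.2 - 1.25 - 0.255
      = 4.54 m.

4.54


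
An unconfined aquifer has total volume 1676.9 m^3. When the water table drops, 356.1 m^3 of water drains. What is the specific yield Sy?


Specific yield Sy = Volume drained / Total volume.
Sy = 356.1 / 1676.9
   = 0.2124.

0.2124


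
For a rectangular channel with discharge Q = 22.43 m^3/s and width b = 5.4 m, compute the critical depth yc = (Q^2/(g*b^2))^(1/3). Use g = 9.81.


Using yc = (Q^2 / (g * b^2))^(1/3):
Q^2 = 22.43^2 = 503.1.
g * b^2 = 9.81 * 5.4^2 = 9.81 * 29.16 = 286.06.
Q^2 / (g*b^2) = 503.1 / 286.06 = 1.7587.
yc = 1.7587^(1/3) = 1.2071 m.

1.2071


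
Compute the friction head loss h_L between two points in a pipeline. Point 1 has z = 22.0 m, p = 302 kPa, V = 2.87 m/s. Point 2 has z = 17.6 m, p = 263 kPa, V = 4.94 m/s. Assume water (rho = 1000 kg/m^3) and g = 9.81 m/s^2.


Total head at each section: H = z + p/(rho*g) + V^2/(2g).
H1 = 22.0 + 302*1000/(1000*9.81) + 2.87^2/(2*9.81)
   = 22.0 + 30.785 + 0.4198
   = 53.205 m.
H2 = 17.6 + 263*1000/(1000*9.81) + 4.94^2/(2*9.81)
   = 17.6 + 26.809 + 1.2438
   = 45.653 m.
h_L = H1 - H2 = 53.205 - 45.653 = 7.552 m.

7.552


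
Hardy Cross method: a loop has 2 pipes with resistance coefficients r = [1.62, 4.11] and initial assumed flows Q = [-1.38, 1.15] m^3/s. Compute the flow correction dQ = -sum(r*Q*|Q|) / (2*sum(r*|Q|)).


Numerator terms (r*Q*|Q|): 1.62*-1.38*|-1.38| = -3.0851; 4.11*1.15*|1.15| = 5.4355.
Sum of numerator = 2.3503.
Denominator terms (r*|Q|): 1.62*|-1.38| = 2.2356; 4.11*|1.15| = 4.7265.
2 * sum of denominator = 2 * 6.9621 = 13.9242.
dQ = -2.3503 / 13.9242 = -0.1688 m^3/s.

-0.1688


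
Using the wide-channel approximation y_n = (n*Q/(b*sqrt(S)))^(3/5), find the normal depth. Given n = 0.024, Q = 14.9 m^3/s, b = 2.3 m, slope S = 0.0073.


We use the wide-channel approximation y_n = (n*Q/(b*sqrt(S)))^(3/5).
sqrt(S) = sqrt(0.0073) = 0.08544.
Numerator: n*Q = 0.024 * 14.9 = 0.3576.
Denominator: b*sqrt(S) = 2.3 * 0.08544 = 0.196512.
arg = 1.8197.
y_n = 1.8197^(3/5) = 1.4322 m.

1.4322


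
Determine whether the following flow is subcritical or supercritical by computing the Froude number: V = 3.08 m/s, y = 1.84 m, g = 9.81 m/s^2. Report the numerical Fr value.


The Froude number is defined as Fr = V / sqrt(g*y).
g*y = 9.81 * 1.84 = 18.0504.
sqrt(g*y) = sqrt(18.0504) = 4.2486.
Fr = 3.08 / 4.2486 = 0.7249.
Since Fr < 1, the flow is subcritical.

0.7249


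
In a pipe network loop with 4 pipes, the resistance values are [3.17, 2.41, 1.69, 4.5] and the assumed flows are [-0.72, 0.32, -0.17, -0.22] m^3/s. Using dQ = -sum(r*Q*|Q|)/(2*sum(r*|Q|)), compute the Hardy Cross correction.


Numerator terms (r*Q*|Q|): 3.17*-0.72*|-0.72| = -1.6433; 2.41*0.32*|0.32| = 0.2468; 1.69*-0.17*|-0.17| = -0.0488; 4.5*-0.22*|-0.22| = -0.2178.
Sum of numerator = -1.6632.
Denominator terms (r*|Q|): 3.17*|-0.72| = 2.2824; 2.41*|0.32| = 0.7712; 1.69*|-0.17| = 0.2873; 4.5*|-0.22| = 0.99.
2 * sum of denominator = 2 * 4.3309 = 8.6618.
dQ = --1.6632 / 8.6618 = 0.192 m^3/s.

0.192


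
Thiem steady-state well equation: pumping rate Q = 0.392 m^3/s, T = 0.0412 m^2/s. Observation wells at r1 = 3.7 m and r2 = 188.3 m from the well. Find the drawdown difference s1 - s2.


Thiem equation: s1 - s2 = Q/(2*pi*T) * ln(r2/r1).
ln(r2/r1) = ln(188.3/3.7) = 3.9297.
Q/(2*pi*T) = 0.392 / (2*pi*0.0412) = 0.392 / 0.2589 = 1.5143.
s1 - s2 = 1.5143 * 3.9297 = 5.9507 m.

5.9507


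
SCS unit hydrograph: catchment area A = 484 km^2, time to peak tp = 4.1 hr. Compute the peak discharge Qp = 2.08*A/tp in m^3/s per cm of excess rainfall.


SCS formula: Qp = 2.08 * A / tp.
Qp = 2.08 * 484 / 4.1
   = 1006.72 / 4.1
   = 245.54 m^3/s per cm.

245.54


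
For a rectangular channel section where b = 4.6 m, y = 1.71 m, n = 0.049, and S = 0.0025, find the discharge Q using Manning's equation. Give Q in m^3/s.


For a rectangular channel, the cross-sectional area A = b * y = 4.6 * 1.71 = 7.87 m^2.
The wetted perimeter P = b + 2y = 4.6 + 2*1.71 = 8.02 m.
Hydraulic radius R = A/P = 7.87/8.02 = 0.9808 m.
Velocity V = (1/n)*R^(2/3)*S^(1/2) = (1/0.049)*0.9808^(2/3)*0.0025^(1/2) = 1.0073 m/s.
Discharge Q = A * V = 7.87 * 1.0073 = 7.923 m^3/s.

7.923


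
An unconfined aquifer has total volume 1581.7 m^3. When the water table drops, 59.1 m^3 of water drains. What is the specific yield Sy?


Specific yield Sy = Volume drained / Total volume.
Sy = 59.1 / 1581.7
   = 0.0374.

0.0374


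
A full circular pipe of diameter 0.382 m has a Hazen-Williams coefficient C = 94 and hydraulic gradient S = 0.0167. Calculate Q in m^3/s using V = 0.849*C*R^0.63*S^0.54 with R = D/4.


For a full circular pipe, R = D/4 = 0.382/4 = 0.0955 m.
V = 0.849 * 94 * 0.0955^0.63 * 0.0167^0.54
  = 0.849 * 94 * 0.22772 * 0.109715
  = 1.9939 m/s.
Pipe area A = pi*D^2/4 = pi*0.382^2/4 = 0.1146 m^2.
Q = A * V = 0.1146 * 1.9939 = 0.2285 m^3/s.

0.2285


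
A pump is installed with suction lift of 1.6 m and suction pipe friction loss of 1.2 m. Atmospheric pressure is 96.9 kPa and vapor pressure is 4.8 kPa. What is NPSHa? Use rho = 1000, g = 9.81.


NPSHa = p_atm/(rho*g) - z_s - hf_s - p_vap/(rho*g).
p_atm/(rho*g) = 96.9*1000 / (1000*9.81) = 9.878 m.
p_vap/(rho*g) = 4.8*1000 / (1000*9.81) = 0.489 m.
NPSHa = 9.878 - 1.6 - 1.2 - 0.489
      = 6.59 m.

6.59


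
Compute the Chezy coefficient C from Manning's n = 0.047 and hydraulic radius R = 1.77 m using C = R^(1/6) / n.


The Chezy coefficient relates to Manning's n through C = R^(1/6) / n.
R^(1/6) = 1.77^(1/6) = 1.099838.
C = 1.099838 / 0.047 = 23.4 m^(1/2)/s.

23.4


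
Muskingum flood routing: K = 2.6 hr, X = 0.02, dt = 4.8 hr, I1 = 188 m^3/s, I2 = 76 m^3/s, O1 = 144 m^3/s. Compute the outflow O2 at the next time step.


Muskingum coefficients:
denom = 2*K*(1-X) + dt = 2*2.6*(1-0.02) + 4.8 = 9.896.
C0 = (dt - 2*K*X)/denom = (4.8 - 2*2.6*0.02)/9.896 = 0.4745.
C1 = (dt + 2*K*X)/denom = (4.8 + 2*2.6*0.02)/9.896 = 0.4956.
C2 = (2*K*(1-X) - dt)/denom = 0.0299.
O2 = C0*I2 + C1*I1 + C2*O1
   = 0.4745*76 + 0.4956*188 + 0.0299*144
   = 133.54 m^3/s.

133.54


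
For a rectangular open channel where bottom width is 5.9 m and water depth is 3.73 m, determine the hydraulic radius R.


For a rectangular section:
Flow area A = b * y = 5.9 * 3.73 = 22.01 m^2.
Wetted perimeter P = b + 2y = 5.9 + 2*3.73 = 13.36 m.
Hydraulic radius R = A/P = 22.01 / 13.36 = 1.6472 m.

1.6472


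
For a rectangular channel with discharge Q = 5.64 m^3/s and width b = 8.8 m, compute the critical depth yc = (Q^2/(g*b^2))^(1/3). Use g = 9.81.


Using yc = (Q^2 / (g * b^2))^(1/3):
Q^2 = 5.64^2 = 31.81.
g * b^2 = 9.81 * 8.8^2 = 9.81 * 77.44 = 759.69.
Q^2 / (g*b^2) = 31.81 / 759.69 = 0.0419.
yc = 0.0419^(1/3) = 0.3472 m.

0.3472


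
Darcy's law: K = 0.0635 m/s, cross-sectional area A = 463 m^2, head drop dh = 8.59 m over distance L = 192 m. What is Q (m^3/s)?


Darcy's law: Q = K * A * i, where i = dh/L.
Hydraulic gradient i = 8.59 / 192 = 0.04474.
Q = 0.0635 * 463 * 0.04474
  = 1.3154 m^3/s.

1.3154


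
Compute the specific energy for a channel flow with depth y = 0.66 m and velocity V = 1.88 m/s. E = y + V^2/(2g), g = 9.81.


Specific energy E = y + V^2/(2g).
Velocity head = V^2/(2g) = 1.88^2 / (2*9.81) = 3.5344 / 19.62 = 0.1801 m.
E = 0.66 + 0.1801 = 0.8401 m.

0.8401


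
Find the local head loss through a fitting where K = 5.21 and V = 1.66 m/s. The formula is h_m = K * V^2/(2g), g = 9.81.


Minor loss formula: h_m = K * V^2/(2g).
V^2 = 1.66^2 = 2.7556.
V^2/(2g) = 2.7556 / 19.62 = 0.1404 m.
h_m = 5.21 * 0.1404 = 0.7317 m.

0.7317


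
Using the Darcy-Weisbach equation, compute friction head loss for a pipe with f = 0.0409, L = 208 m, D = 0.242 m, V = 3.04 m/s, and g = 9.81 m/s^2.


Darcy-Weisbach equation: h_f = f * (L/D) * V^2/(2g).
f * L/D = 0.0409 * 208/0.242 = 35.1537.
V^2/(2g) = 3.04^2 / (2*9.81) = 9.2416 / 19.62 = 0.471 m.
h_f = 35.1537 * 0.471 = 16.558 m.

16.558


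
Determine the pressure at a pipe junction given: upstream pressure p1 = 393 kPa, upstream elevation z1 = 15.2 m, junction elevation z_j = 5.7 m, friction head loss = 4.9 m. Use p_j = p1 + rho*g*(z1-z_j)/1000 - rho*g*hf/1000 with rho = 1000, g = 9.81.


Junction pressure: p_j = p1 + rho*g*(z1 - z_j)/1000 - rho*g*hf/1000.
Elevation term = 1000*9.81*(15.2 - 5.7)/1000 = 93.195 kPa.
Friction term = 1000*9.81*4.9/1000 = 48.069 kPa.
p_j = 393 + 93.195 - 48.069 = 438.13 kPa.

438.13


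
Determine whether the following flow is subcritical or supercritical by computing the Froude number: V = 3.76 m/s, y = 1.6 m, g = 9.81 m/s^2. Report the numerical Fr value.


The Froude number is defined as Fr = V / sqrt(g*y).
g*y = 9.81 * 1.6 = 15.696.
sqrt(g*y) = sqrt(15.696) = 3.9618.
Fr = 3.76 / 3.9618 = 0.9491.
Since Fr < 1, the flow is subcritical.

0.9491


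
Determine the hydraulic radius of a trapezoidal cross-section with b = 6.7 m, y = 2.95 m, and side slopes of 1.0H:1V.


For a trapezoidal section with side slope z:
A = (b + z*y)*y = (6.7 + 1.0*2.95)*2.95 = 28.468 m^2.
P = b + 2*y*sqrt(1 + z^2) = 6.7 + 2*2.95*sqrt(1 + 1.0^2) = 15.044 m.
R = A/P = 28.468 / 15.044 = 1.8923 m.

1.8923


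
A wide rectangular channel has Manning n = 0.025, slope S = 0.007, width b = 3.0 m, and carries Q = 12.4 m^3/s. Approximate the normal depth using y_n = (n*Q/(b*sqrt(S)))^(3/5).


We use the wide-channel approximation y_n = (n*Q/(b*sqrt(S)))^(3/5).
sqrt(S) = sqrt(0.007) = 0.083666.
Numerator: n*Q = 0.025 * 12.4 = 0.31.
Denominator: b*sqrt(S) = 3.0 * 0.083666 = 0.250998.
arg = 1.2351.
y_n = 1.2351^(3/5) = 1.135 m.

1.135


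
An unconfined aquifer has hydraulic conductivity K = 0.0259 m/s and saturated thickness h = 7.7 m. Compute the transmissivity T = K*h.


Transmissivity is defined as T = K * h.
T = 0.0259 * 7.7
  = 0.1994 m^2/s.

0.1994


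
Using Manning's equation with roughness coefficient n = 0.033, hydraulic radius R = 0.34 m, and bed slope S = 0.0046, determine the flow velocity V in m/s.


Manning's equation gives V = (1/n) * R^(2/3) * S^(1/2).
First, compute R^(2/3) = 0.34^(2/3) = 0.4871.
Next, S^(1/2) = 0.0046^(1/2) = 0.067823.
Then 1/n = 1/0.033 = 30.3.
V = 30.3 * 0.4871 * 0.067823 = 1.0012 m/s.

1.0012


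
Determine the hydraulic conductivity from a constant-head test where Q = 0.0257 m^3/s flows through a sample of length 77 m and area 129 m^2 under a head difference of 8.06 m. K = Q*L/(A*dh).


From K = Q*L / (A*dh):
Numerator: Q*L = 0.0257 * 77 = 1.9789.
Denominator: A*dh = 129 * 8.06 = 1039.74.
K = 1.9789 / 1039.74 = 0.001903 m/s.

0.001903


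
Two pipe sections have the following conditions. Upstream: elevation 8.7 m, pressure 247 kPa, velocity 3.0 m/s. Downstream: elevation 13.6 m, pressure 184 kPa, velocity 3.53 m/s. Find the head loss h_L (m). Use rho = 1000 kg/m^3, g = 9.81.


Total head at each section: H = z + p/(rho*g) + V^2/(2g).
H1 = 8.7 + 247*1000/(1000*9.81) + 3.0^2/(2*9.81)
   = 8.7 + 25.178 + 0.4587
   = 34.337 m.
H2 = 13.6 + 184*1000/(1000*9.81) + 3.53^2/(2*9.81)
   = 13.6 + 18.756 + 0.6351
   = 32.991 m.
h_L = H1 - H2 = 34.337 - 32.991 = 1.346 m.

1.346


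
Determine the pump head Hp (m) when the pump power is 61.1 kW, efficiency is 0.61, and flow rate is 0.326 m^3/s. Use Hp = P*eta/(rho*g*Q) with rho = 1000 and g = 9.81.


Pump head formula: Hp = P * eta / (rho * g * Q).
Numerator: P * eta = 61.1 * 1000 * 0.61 = 37271.0 W.
Denominator: rho * g * Q = 1000 * 9.81 * 0.326 = 3198.06.
Hp = 37271.0 / 3198.06 = 11.65 m.

11.65


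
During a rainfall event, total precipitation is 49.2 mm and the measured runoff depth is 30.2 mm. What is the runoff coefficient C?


The runoff coefficient C = runoff depth / rainfall depth.
C = 30.2 / 49.2
  = 0.6138.

0.6138


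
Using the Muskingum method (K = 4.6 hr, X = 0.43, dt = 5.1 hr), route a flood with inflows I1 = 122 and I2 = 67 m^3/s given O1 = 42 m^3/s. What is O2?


Muskingum coefficients:
denom = 2*K*(1-X) + dt = 2*4.6*(1-0.43) + 5.1 = 10.344.
C0 = (dt - 2*K*X)/denom = (5.1 - 2*4.6*0.43)/10.344 = 0.1106.
C1 = (dt + 2*K*X)/denom = (5.1 + 2*4.6*0.43)/10.344 = 0.8755.
C2 = (2*K*(1-X) - dt)/denom = 0.0139.
O2 = C0*I2 + C1*I1 + C2*O1
   = 0.1106*67 + 0.8755*122 + 0.0139*42
   = 114.8 m^3/s.

114.8


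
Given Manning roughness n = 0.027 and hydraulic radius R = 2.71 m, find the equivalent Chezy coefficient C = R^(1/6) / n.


The Chezy coefficient relates to Manning's n through C = R^(1/6) / n.
R^(1/6) = 2.71^(1/6) = 1.18076.
C = 1.18076 / 0.027 = 43.73 m^(1/2)/s.

43.73


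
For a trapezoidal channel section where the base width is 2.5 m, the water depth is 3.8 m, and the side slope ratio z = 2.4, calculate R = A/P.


For a trapezoidal section with side slope z:
A = (b + z*y)*y = (2.5 + 2.4*3.8)*3.8 = 44.156 m^2.
P = b + 2*y*sqrt(1 + z^2) = 2.5 + 2*3.8*sqrt(1 + 2.4^2) = 22.26 m.
R = A/P = 44.156 / 22.26 = 1.9836 m.

1.9836


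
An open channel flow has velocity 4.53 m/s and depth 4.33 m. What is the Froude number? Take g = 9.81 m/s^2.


The Froude number is defined as Fr = V / sqrt(g*y).
g*y = 9.81 * 4.33 = 42.4773.
sqrt(g*y) = sqrt(42.4773) = 6.5175.
Fr = 4.53 / 6.5175 = 0.6951.

0.6951


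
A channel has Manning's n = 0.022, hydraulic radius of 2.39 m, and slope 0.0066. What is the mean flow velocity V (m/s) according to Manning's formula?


Manning's equation gives V = (1/n) * R^(2/3) * S^(1/2).
First, compute R^(2/3) = 2.39^(2/3) = 1.7876.
Next, S^(1/2) = 0.0066^(1/2) = 0.08124.
Then 1/n = 1/0.022 = 45.45.
V = 45.45 * 1.7876 * 0.08124 = 6.6011 m/s.

6.6011


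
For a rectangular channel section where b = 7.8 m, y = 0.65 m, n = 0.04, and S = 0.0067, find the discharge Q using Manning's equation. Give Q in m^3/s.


For a rectangular channel, the cross-sectional area A = b * y = 7.8 * 0.65 = 5.07 m^2.
The wetted perimeter P = b + 2y = 7.8 + 2*0.65 = 9.1 m.
Hydraulic radius R = A/P = 5.07/9.1 = 0.5571 m.
Velocity V = (1/n)*R^(2/3)*S^(1/2) = (1/0.04)*0.5571^(2/3)*0.0067^(1/2) = 1.3855 m/s.
Discharge Q = A * V = 5.07 * 1.3855 = 7.025 m^3/s.

7.025


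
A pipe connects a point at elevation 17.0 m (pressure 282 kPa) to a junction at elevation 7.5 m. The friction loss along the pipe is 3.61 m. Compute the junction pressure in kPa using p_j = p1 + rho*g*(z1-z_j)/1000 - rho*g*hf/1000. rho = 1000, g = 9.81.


Junction pressure: p_j = p1 + rho*g*(z1 - z_j)/1000 - rho*g*hf/1000.
Elevation term = 1000*9.81*(17.0 - 7.5)/1000 = 93.195 kPa.
Friction term = 1000*9.81*3.61/1000 = 35.414 kPa.
p_j = 282 + 93.195 - 35.414 = 339.78 kPa.

339.78


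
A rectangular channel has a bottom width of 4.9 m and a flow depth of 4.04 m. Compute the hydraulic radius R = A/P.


For a rectangular section:
Flow area A = b * y = 4.9 * 4.04 = 19.8 m^2.
Wetted perimeter P = b + 2y = 4.9 + 2*4.04 = 12.98 m.
Hydraulic radius R = A/P = 19.8 / 12.98 = 1.5251 m.

1.5251


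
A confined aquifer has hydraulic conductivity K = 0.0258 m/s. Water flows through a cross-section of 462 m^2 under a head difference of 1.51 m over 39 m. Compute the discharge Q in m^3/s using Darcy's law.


Darcy's law: Q = K * A * i, where i = dh/L.
Hydraulic gradient i = 1.51 / 39 = 0.038718.
Q = 0.0258 * 462 * 0.038718
  = 0.4615 m^3/s.

0.4615


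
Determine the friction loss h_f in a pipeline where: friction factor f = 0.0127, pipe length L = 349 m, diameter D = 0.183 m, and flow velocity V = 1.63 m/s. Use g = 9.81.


Darcy-Weisbach equation: h_f = f * (L/D) * V^2/(2g).
f * L/D = 0.0127 * 349/0.183 = 24.2202.
V^2/(2g) = 1.63^2 / (2*9.81) = 2.6569 / 19.62 = 0.1354 m.
h_f = 24.2202 * 0.1354 = 3.28 m.

3.28


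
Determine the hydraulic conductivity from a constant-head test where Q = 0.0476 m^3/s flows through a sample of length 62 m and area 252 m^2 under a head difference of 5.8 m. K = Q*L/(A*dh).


From K = Q*L / (A*dh):
Numerator: Q*L = 0.0476 * 62 = 2.9512.
Denominator: A*dh = 252 * 5.8 = 1461.6.
K = 2.9512 / 1461.6 = 0.002019 m/s.

0.002019


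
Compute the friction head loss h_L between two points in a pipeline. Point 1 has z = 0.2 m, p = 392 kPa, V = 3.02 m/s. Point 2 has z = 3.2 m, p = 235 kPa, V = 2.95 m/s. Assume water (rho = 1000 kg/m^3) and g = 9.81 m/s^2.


Total head at each section: H = z + p/(rho*g) + V^2/(2g).
H1 = 0.2 + 392*1000/(1000*9.81) + 3.02^2/(2*9.81)
   = 0.2 + 39.959 + 0.4649
   = 40.624 m.
H2 = 3.2 + 235*1000/(1000*9.81) + 2.95^2/(2*9.81)
   = 3.2 + 23.955 + 0.4436
   = 27.599 m.
h_L = H1 - H2 = 40.624 - 27.599 = 13.025 m.

13.025


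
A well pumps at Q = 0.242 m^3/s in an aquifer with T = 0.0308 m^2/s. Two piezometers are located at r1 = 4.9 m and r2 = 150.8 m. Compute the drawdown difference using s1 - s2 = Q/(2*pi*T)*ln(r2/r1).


Thiem equation: s1 - s2 = Q/(2*pi*T) * ln(r2/r1).
ln(r2/r1) = ln(150.8/4.9) = 3.4267.
Q/(2*pi*T) = 0.242 / (2*pi*0.0308) = 0.242 / 0.1935 = 1.2505.
s1 - s2 = 1.2505 * 3.4267 = 4.2851 m.

4.2851
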